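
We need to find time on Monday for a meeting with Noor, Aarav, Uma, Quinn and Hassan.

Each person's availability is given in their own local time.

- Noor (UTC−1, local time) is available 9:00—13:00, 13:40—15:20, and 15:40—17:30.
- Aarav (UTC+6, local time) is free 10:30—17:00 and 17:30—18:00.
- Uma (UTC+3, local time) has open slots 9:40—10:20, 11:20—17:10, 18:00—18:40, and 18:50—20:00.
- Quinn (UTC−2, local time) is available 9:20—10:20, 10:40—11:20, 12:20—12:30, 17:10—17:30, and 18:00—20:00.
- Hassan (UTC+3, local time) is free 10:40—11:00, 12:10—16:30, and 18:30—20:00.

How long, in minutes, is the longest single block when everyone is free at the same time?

Noor → UTC: 10:00–14:00, 14:40–16:20, 16:40–18:30.
Aarav → UTC: 04:30–11:00, 11:30–12:00.
Uma → UTC: 06:40–07:20, 08:20–14:10, 15:00–15:40, 15:50–17:00.
Quinn → UTC: 11:20–12:20, 12:40–13:20, 14:20–14:30, 19:10–19:30, 20:00–22:00.
Hassan → UTC: 07:40–08:00, 09:10–13:30, 15:30–17:00.
Noor ∩ Aarav: 10:00–11:00, 11:30–12:00.
Noor ∩ Aarav ∩ Uma: 10:00–11:00, 11:30–12:00.
Noor ∩ Aarav ∩ Uma ∩ Quinn: 11:30–12:00.
Noor ∩ Aarav ∩ Uma ∩ Quinn ∩ Hassan: 11:30–12:00.
Single common window of 30 minutes.

30 minutes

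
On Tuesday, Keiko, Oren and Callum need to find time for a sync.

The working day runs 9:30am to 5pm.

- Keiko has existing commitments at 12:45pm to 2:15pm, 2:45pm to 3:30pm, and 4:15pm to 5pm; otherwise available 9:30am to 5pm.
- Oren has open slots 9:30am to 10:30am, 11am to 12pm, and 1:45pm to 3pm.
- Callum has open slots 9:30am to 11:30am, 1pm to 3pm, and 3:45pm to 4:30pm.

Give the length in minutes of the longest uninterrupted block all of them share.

Keiko free within 09:30–17:00: 09:30–12:45, 14:15–14:45, 15:30–16:15.
Keiko ∩ Oren: 09:30–10:30, 11:00–12:00, 14:15–14:45.
Keiko ∩ Oren ∩ Callum: 09:30–10:30, 11:00–11:30, 14:15–14:45.
Common window lengths: 60, 30, 30 min; longest is 60.

60 minutes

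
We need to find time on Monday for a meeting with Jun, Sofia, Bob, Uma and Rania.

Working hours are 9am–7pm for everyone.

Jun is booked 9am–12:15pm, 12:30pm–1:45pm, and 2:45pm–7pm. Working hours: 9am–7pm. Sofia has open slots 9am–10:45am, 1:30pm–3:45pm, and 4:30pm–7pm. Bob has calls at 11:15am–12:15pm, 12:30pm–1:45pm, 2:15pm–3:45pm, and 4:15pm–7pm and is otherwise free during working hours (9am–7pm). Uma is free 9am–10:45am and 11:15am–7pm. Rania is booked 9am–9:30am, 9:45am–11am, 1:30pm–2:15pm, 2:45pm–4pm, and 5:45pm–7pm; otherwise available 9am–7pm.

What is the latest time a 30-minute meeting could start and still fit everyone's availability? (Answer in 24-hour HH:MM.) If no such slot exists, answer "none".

none

Jun free within 09:00–19:00: 12:15–12:30, 13:45–14:45.
Bob free within 09:00–19:00: 09:00–11:15, 12:15–12:30, 13:45–14:15, 15:45–16:15.
Rania free within 09:00–19:00: 09:30–09:45, 11:00–13:30, 14:15–14:45, 16:00–17:45.
Jun ∩ Sofia: 13:45–14:45.
Jun ∩ Sofia ∩ Bob: 13:45–14:15.
Jun ∩ Sofia ∩ Bob ∩ Uma: 13:45–14:15.
Jun ∩ Sofia ∩ Bob ∩ Uma ∩ Rania: (none).
Windows ≥ 30 min: (none).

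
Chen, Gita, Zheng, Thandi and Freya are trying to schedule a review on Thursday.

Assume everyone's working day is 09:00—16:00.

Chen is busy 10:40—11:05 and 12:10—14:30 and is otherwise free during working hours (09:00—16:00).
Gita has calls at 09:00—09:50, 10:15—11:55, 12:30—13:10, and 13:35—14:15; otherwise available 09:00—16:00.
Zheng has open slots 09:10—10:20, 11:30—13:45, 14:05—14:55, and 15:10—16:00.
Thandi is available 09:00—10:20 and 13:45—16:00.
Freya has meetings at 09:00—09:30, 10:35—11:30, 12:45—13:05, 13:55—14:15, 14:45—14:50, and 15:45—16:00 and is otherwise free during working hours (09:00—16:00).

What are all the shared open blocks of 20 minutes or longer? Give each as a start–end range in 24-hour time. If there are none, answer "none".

09:50–10:15, 15:10–15:45

Chen free within 09:00–16:00: 09:00–10:40, 11:05–12:10, 14:30–16:00.
Gita free within 09:00–16:00: 09:50–10:15, 11:55–12:30, 13:10–13:35, 14:15–16:00.
Freya free within 09:00–16:00: 09:30–10:35, 11:30–12:45, 13:05–13:55, 14:15–14:45, 14:50–15:45.
Chen ∩ Gita: 09:50–10:15, 11:55–12:10, 14:30–16:00.
Chen ∩ Gita ∩ Zheng: 09:50–10:15, 11:55–12:10, 14:30–14:55, 15:10–16:00.
Chen ∩ Gita ∩ Zheng ∩ Thandi: 09:50–10:15, 14:30–14:55, 15:10–16:00.
Chen ∩ Gita ∩ Zheng ∩ Thandi ∩ Freya: 09:50–10:15, 14:30–14:45, 14:50–14:55, 15:10–15:45.
Windows ≥ 20 min: 09:50–10:15, 15:10–15:45.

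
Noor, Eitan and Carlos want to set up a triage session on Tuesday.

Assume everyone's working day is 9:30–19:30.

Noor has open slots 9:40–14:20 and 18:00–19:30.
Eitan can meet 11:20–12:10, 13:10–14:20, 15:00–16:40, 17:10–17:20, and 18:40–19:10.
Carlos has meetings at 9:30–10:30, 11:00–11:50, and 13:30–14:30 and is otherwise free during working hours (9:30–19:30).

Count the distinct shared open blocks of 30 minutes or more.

1

Carlos free within 09:30–19:30: 10:30–11:00, 11:50–13:30, 14:30–19:30.
Noor ∩ Eitan: 11:20–12:10, 13:10–14:20, 18:40–19:10.
Noor ∩ Eitan ∩ Carlos: 11:50–12:10, 13:10–13:30, 18:40–19:10.
Windows ≥ 30 min: 18:40–19:10.
That's 1 window.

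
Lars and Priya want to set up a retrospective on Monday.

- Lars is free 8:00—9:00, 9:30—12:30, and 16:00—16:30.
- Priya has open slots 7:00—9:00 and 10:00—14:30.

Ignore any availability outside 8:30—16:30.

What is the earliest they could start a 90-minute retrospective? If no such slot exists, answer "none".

10:00

Lars ∩ Priya: 08:00–09:00, 10:00–12:30.
Restricted to 08:30–16:30: 08:30–09:00, 10:00–12:30.
Windows ≥ 90 min: 10:00–12:30.
Earliest such window starts at 10:00.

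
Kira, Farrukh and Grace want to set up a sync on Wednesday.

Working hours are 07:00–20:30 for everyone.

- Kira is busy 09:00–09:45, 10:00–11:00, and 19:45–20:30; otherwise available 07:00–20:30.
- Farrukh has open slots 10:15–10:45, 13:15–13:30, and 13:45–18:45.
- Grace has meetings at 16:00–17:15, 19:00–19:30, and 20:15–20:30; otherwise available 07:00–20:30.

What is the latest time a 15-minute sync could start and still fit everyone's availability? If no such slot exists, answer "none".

18:30

Kira free within 07:00–20:30: 07:00–09:00, 09:45–10:00, 11:00–19:45.
Grace free within 07:00–20:30: 07:00–16:00, 17:15–19:00, 19:30–20:15.
Kira ∩ Farrukh: 13:15–13:30, 13:45–18:45.
Kira ∩ Farrukh ∩ Grace: 13:15–13:30, 13:45–16:00, 17:15–18:45.
Windows ≥ 15 min: 13:15–13:30, 13:45–16:00, 17:15–18:45.
Latest start in the last window 17:15–18:45 is 18:45 − 15 min = 18:30.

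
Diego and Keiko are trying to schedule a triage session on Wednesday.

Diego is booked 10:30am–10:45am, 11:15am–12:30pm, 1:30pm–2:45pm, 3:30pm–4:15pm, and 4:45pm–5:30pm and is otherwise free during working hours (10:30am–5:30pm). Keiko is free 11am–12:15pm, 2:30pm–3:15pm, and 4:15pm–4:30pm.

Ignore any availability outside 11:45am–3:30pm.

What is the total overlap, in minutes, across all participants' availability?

Diego free within 10:30–17:30: 10:45–11:15, 12:30–13:30, 14:45–15:30, 16:15–16:45.
Diego ∩ Keiko: 11:00–11:15, 14:45–15:15, 16:15–16:30.
Restricted to 11:45–15:30: 14:45–15:15.
Total common minutes: 30.

30 minutes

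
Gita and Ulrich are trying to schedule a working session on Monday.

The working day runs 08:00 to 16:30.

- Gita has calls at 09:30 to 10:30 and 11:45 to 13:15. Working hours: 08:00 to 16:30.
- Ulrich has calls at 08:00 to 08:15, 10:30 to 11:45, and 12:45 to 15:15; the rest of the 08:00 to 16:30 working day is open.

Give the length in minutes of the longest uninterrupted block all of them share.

Gita free within 08:00–16:30: 08:00–09:30, 10:30–11:45, 13:15–16:30.
Ulrich free within 08:00–16:30: 08:15–10:30, 11:45–12:45, 15:15–16:30.
Gita ∩ Ulrich: 08:15–09:30, 15:15–16:30.
Common window lengths: 75, 75 min; longest is 75.

75 minutes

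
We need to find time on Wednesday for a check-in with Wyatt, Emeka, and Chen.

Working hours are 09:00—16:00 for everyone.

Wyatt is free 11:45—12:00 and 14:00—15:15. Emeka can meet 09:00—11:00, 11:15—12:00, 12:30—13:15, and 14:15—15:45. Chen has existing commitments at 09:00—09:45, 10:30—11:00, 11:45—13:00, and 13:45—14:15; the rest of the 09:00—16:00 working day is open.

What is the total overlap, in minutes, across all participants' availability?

Chen free within 09:00–16:00: 09:45–10:30, 11:00–11:45, 13:00–13:45, 14:15–16:00.
Wyatt ∩ Emeka: 11:45–12:00, 14:15–15:15.
Wyatt ∩ Emeka ∩ Chen: 14:15–15:15.
Total common minutes: 60.

60 minutes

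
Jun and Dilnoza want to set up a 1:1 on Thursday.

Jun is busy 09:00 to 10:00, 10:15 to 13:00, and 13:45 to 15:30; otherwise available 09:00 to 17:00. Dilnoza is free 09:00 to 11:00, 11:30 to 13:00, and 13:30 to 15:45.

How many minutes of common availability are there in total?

45 minutes

Jun free within 09:00–17:00: 10:00–10:15, 13:00–13:45, 15:30–17:00.
Jun ∩ Dilnoza: 10:00–10:15, 13:30–13:45, 15:30–15:45.
Total common minutes: 15 + 15 + 15 = 45.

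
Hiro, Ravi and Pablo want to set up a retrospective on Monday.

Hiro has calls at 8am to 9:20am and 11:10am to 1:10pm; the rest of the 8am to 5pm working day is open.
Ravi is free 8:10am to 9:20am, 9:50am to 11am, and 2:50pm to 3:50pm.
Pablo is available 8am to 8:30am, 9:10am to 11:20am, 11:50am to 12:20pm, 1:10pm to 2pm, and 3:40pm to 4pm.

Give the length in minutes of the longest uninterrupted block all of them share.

70 minutes

Hiro free within 08:00–17:00: 09:20–11:10, 13:10–17:00.
Hiro ∩ Ravi: 09:50–11:00, 14:50–15:50.
Hiro ∩ Ravi ∩ Pablo: 09:50–11:00, 15:40–15:50.
Common window lengths: 70, 10 min; longest is 70.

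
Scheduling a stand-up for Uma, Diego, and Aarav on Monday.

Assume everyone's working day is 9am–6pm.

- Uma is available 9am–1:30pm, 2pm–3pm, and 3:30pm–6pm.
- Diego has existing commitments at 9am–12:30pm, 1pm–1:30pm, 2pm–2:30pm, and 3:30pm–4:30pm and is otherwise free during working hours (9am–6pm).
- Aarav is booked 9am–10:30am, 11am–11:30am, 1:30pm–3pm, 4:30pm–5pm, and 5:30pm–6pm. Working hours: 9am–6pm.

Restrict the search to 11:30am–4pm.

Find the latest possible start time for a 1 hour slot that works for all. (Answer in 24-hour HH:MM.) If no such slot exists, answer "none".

Diego free within 09:00–18:00: 12:30–13:00, 13:30–14:00, 14:30–15:30, 16:30–18:00.
Aarav free within 09:00–18:00: 10:30–11:00, 11:30–13:30, 15:00–16:30, 17:00–17:30.
Uma ∩ Diego: 12:30–13:00, 14:30–15:00, 16:30–18:00.
Uma ∩ Diego ∩ Aarav: 12:30–13:00, 17:00–17:30.
Restricted to 11:30–16:00: 12:30–13:00.
Windows ≥ 60 min: (none).

none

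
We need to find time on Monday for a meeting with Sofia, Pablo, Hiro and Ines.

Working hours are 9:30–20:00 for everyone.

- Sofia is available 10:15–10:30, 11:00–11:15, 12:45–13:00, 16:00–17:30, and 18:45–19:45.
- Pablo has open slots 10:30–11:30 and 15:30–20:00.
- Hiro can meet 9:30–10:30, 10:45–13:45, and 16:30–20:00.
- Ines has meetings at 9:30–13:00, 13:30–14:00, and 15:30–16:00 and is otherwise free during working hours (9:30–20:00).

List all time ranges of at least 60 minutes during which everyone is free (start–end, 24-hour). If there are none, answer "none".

16:30–17:30, 18:45–19:45

Ines free within 09:30–20:00: 13:00–13:30, 14:00–15:30, 16:00–20:00.
Sofia ∩ Pablo: 11:00–11:15, 16:00–17:30, 18:45–19:45.
Sofia ∩ Pablo ∩ Hiro: 11:00–11:15, 16:30–17:30, 18:45–19:45.
Sofia ∩ Pablo ∩ Hiro ∩ Ines: 16:30–17:30, 18:45–19:45.
Windows ≥ 60 min: 16:30–17:30, 18:45–19:45.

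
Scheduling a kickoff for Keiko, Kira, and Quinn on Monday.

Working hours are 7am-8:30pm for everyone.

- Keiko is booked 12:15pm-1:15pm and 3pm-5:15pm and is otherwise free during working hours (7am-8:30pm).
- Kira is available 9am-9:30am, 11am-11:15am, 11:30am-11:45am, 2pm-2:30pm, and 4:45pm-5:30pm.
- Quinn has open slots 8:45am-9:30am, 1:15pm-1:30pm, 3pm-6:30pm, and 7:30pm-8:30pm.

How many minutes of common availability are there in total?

Keiko free within 07:00–20:30: 07:00–12:15, 13:15–15:00, 17:15–20:30.
Keiko ∩ Kira: 09:00–09:30, 11:00–11:15, 11:30–11:45, 14:00–14:30, 17:15–17:30.
Keiko ∩ Kira ∩ Quinn: 09:00–09:30, 17:15–17:30.
Total common minutes: 30 + 15 = 45.

45 minutes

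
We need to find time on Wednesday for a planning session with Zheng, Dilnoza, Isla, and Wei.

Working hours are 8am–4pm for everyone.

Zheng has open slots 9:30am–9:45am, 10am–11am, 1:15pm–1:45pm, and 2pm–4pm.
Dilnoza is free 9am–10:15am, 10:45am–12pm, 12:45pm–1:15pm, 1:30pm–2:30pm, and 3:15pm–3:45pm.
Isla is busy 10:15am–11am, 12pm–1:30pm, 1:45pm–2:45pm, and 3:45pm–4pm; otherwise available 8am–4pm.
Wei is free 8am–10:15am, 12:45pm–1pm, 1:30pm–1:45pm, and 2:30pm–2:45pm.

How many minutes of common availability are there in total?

45 minutes

Isla free within 08:00–16:00: 08:00–10:15, 11:00–12:00, 13:30–13:45, 14:45–15:45.
Zheng ∩ Dilnoza: 09:30–09:45, 10:00–10:15, 10:45–11:00, 13:30–13:45, 14:00–14:30, 15:15–15:45.
Zheng ∩ Dilnoza ∩ Isla: 09:30–09:45, 10:00–10:15, 13:30–13:45, 15:15–15:45.
Zheng ∩ Dilnoza ∩ Isla ∩ Wei: 09:30–09:45, 10:00–10:15, 13:30–13:45.
Total common minutes: 15 + 15 + 15 = 45.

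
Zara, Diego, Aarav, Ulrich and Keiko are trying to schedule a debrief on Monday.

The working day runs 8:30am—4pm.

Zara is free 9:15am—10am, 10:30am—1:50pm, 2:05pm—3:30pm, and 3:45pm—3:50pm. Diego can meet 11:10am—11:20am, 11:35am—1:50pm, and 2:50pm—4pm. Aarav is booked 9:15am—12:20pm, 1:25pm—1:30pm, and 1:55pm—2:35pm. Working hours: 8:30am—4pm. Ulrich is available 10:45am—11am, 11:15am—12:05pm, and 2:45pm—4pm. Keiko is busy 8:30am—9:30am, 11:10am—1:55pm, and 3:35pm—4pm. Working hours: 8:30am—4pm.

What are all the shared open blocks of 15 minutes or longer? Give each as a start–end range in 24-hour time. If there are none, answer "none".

14:50–15:30

Aarav free within 08:30–16:00: 08:30–09:15, 12:20–13:25, 13:30–13:55, 14:35–16:00.
Keiko free within 08:30–16:00: 09:30–11:10, 13:55–15:35.
Zara ∩ Diego: 11:10–11:20, 11:35–13:50, 14:50–15:30, 15:45–15:50.
Zara ∩ Diego ∩ Aarav: 12:20–13:25, 13:30–13:50, 14:50–15:30, 15:45–15:50.
Zara ∩ Diego ∩ Aarav ∩ Ulrich: 14:50–15:30, 15:45–15:50.
Zara ∩ Diego ∩ Aarav ∩ Ulrich ∩ Keiko: 14:50–15:30.
Windows ≥ 15 min: 14:50–15:30.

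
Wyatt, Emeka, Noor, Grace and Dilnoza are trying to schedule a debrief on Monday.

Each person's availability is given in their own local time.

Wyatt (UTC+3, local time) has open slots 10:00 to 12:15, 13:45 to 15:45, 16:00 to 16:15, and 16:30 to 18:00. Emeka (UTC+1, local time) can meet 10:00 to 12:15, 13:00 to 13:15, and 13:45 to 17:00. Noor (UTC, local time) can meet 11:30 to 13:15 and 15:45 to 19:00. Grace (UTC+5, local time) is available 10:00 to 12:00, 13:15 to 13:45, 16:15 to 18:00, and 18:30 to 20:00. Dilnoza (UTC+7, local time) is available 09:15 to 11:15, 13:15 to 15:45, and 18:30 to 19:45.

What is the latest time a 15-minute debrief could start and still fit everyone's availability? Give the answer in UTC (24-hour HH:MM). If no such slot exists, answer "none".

12:00

Wyatt → UTC: 07:00–09:15, 10:45–12:45, 13:00–13:15, 13:30–15:00.
Emeka → UTC: 09:00–11:15, 12:00–12:15, 12:45–16:00.
Noor → UTC: 11:30–13:15, 15:45–19:00.
Grace → UTC: 05:00–07:00, 08:15–08:45, 11:15–13:00, 13:30–15:00.
Dilnoza → UTC: 02:15–04:15, 06:15–08:45, 11:30–12:45.
Wyatt ∩ Emeka: 09:00–09:15, 10:45–11:15, 12:00–12:15, 13:00–13:15, 13:30–15:00.
Wyatt ∩ Emeka ∩ Noor: 12:00–12:15, 13:00–13:15.
Wyatt ∩ Emeka ∩ Noor ∩ Grace: 12:00–12:15.
Wyatt ∩ Emeka ∩ Noor ∩ Grace ∩ Dilnoza: 12:00–12:15.
Windows ≥ 15 min: 12:00–12:15.
Latest start in the last window 12:00–12:15 is 12:15 − 15 min = 12:00.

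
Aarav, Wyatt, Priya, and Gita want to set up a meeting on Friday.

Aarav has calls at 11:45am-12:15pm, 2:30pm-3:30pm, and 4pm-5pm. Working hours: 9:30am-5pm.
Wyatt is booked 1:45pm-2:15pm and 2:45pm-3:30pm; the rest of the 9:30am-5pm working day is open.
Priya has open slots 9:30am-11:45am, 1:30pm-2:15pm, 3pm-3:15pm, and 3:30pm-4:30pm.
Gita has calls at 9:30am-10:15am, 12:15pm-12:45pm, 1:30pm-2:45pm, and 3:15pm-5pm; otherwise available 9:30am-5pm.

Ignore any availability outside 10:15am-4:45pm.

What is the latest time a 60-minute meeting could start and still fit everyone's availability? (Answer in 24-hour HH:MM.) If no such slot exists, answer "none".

10:45

Aarav free within 09:30–17:00: 09:30–11:45, 12:15–14:30, 15:30–16:00.
Wyatt free within 09:30–17:00: 09:30–13:45, 14:15–14:45, 15:30–17:00.
Gita free within 09:30–17:00: 10:15–12:15, 12:45–13:30, 14:45–15:15.
Aarav ∩ Wyatt: 09:30–11:45, 12:15–13:45, 14:15–14:30, 15:30–16:00.
Aarav ∩ Wyatt ∩ Priya: 09:30–11:45, 13:30–13:45, 15:30–16:00.
Aarav ∩ Wyatt ∩ Priya ∩ Gita: 10:15–11:45.
Restricted to 10:15–16:45: 10:15–11:45.
Windows ≥ 60 min: 10:15–11:45.
Latest start in the last window 10:15–11:45 is 11:45 − 60 min = 10:45.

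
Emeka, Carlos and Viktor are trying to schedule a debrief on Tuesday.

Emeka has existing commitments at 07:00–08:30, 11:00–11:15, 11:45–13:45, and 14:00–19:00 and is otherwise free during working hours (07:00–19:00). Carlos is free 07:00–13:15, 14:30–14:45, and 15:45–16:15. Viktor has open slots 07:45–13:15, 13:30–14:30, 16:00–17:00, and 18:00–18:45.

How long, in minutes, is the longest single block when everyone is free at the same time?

150 minutes

Emeka free within 07:00–19:00: 08:30–11:00, 11:15–11:45, 13:45–14:00.
Emeka ∩ Carlos: 08:30–11:00, 11:15–11:45.
Emeka ∩ Carlos ∩ Viktor: 08:30–11:00, 11:15–11:45.
Common window lengths: 150, 30 min; longest is 150.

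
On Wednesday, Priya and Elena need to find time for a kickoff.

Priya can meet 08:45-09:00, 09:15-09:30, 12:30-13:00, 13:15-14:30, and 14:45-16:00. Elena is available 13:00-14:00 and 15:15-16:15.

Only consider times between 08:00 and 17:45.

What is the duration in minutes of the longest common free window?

45 minutes

Priya ∩ Elena: 13:15–14:00, 15:15–16:00.
Restricted to 08:00–17:45: 13:15–14:00, 15:15–16:00.
Common window lengths: 45, 45 min; longest is 45.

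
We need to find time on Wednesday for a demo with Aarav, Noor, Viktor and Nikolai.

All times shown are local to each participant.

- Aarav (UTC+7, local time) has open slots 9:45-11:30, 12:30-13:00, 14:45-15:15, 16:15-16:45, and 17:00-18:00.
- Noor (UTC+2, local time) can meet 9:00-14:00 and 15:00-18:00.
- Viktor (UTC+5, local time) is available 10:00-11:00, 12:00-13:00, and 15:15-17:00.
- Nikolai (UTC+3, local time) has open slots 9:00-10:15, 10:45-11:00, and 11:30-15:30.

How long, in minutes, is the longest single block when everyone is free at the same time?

45 minutes

Aarav → UTC: 02:45–04:30, 05:30–06:00, 07:45–08:15, 09:15–09:45, 10:00–11:00.
Noor → UTC: 07:00–12:00, 13:00–16:00.
Viktor → UTC: 05:00–06:00, 07:00–08:00, 10:15–12:00.
Nikolai → UTC: 06:00–07:15, 07:45–08:00, 08:30–12:30.
Aarav ∩ Noor: 07:45–08:15, 09:15–09:45, 10:00–11:00.
Aarav ∩ Noor ∩ Viktor: 07:45–08:00, 10:15–11:00.
Aarav ∩ Noor ∩ Viktor ∩ Nikolai: 07:45–08:00, 10:15–11:00.
Common window lengths: 15, 45 min; longest is 45.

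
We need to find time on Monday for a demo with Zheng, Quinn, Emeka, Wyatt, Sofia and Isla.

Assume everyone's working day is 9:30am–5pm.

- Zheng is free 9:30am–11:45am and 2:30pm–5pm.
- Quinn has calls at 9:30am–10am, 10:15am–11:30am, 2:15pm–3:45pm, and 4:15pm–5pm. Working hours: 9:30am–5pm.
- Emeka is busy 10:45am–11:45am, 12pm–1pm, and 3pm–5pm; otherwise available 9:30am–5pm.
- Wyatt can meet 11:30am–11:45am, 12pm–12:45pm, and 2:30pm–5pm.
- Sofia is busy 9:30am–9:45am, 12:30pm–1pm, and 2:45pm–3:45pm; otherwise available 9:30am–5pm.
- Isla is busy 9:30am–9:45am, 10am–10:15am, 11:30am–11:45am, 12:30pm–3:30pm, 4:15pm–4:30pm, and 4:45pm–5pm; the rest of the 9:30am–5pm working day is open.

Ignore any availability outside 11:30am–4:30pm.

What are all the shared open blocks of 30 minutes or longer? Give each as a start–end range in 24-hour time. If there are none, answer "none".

Quinn free within 09:30–17:00: 10:00–10:15, 11:30–14:15, 15:45–16:15.
Emeka free within 09:30–17:00: 09:30–10:45, 11:45–12:00, 13:00–15:00.
Sofia free within 09:30–17:00: 09:45–12:30, 13:00–14:45, 15:45–17:00.
Isla free within 09:30–17:00: 09:45–10:00, 10:15–11:30, 11:45–12:30, 15:30–16:15, 16:30–16:45.
Zheng ∩ Quinn: 10:00–10:15, 11:30–11:45, 15:45–16:15.
Zheng ∩ Quinn ∩ Emeka: 10:00–10:15.
Zheng ∩ Quinn ∩ Emeka ∩ Wyatt: (none).
Zheng ∩ Quinn ∩ Emeka ∩ Wyatt ∩ Sofia: (none).
Zheng ∩ Quinn ∩ Emeka ∩ Wyatt ∩ Sofia ∩ Isla: (none).
Restricted to 11:30–16:30: (none).
Windows ≥ 30 min: (none).

none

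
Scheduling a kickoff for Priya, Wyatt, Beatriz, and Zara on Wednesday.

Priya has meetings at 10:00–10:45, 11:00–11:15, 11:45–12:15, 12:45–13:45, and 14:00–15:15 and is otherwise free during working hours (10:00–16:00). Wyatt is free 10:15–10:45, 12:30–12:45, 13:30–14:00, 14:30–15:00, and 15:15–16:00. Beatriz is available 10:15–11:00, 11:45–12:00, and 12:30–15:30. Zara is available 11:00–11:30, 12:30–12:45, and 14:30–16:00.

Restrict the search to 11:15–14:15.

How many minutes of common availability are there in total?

15 minutes

Priya free within 10:00–16:00: 10:45–11:00, 11:15–11:45, 12:15–12:45, 13:45–14:00, 15:15–16:00.
Priya ∩ Wyatt: 12:30–12:45, 13:45–14:00, 15:15–16:00.
Priya ∩ Wyatt ∩ Beatriz: 12:30–12:45, 13:45–14:00, 15:15–15:30.
Priya ∩ Wyatt ∩ Beatriz ∩ Zara: 12:30–12:45, 15:15–15:30.
Restricted to 11:15–14:15: 12:30–12:45.
Total common minutes: 15.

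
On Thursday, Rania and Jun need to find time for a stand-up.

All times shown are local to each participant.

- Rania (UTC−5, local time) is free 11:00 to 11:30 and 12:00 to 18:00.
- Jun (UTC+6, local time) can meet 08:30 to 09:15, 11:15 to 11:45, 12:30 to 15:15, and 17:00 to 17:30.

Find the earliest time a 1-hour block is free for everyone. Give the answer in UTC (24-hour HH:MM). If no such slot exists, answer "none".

Rania → UTC: 16:00–16:30, 17:00–23:00.
Jun → UTC: 02:30–03:15, 05:15–05:45, 06:30–09:15, 11:00–11:30.
Rania ∩ Jun: (none).
Windows ≥ 60 min: (none).

none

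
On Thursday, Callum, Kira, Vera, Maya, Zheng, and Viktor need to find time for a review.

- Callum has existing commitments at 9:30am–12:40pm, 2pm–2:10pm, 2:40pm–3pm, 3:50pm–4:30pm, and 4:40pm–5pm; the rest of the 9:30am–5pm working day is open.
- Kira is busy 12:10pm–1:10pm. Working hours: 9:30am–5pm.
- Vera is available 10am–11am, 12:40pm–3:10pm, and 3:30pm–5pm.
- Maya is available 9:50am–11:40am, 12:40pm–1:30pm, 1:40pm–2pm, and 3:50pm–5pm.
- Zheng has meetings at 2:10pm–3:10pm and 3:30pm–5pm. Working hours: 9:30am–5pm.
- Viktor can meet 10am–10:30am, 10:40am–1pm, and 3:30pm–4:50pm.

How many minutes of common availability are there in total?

0 minutes

Callum free within 09:30–17:00: 12:40–14:00, 14:10–14:40, 15:00–15:50, 16:30–16:40.
Kira free within 09:30–17:00: 09:30–12:10, 13:10–17:00.
Zheng free within 09:30–17:00: 09:30–14:10, 15:10–15:30.
Callum ∩ Kira: 13:10–14:00, 14:10–14:40, 15:00–15:50, 16:30–16:40.
Callum ∩ Kira ∩ Vera: 13:10–14:00, 14:10–14:40, 15:00–15:10, 15:30–15:50, 16:30–16:40.
Callum ∩ Kira ∩ Vera ∩ Maya: 13:10–13:30, 13:40–14:00, 16:30–16:40.
Callum ∩ Kira ∩ Vera ∩ Maya ∩ Zheng: 13:10–13:30, 13:40–14:00.
Callum ∩ Kira ∩ Vera ∩ Maya ∩ Zheng ∩ Viktor: (none).
Total common minutes: 0.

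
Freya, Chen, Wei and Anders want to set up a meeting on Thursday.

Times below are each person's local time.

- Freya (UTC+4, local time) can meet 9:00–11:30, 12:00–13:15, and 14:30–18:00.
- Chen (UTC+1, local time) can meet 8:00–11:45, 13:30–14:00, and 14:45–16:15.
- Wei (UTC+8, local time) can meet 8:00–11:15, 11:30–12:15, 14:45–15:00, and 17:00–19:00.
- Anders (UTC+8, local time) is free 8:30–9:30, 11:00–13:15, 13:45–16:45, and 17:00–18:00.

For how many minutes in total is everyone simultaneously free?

Freya → UTC: 05:00–07:30, 08:00–09:15, 10:30–14:00.
Chen → UTC: 07:00–10:45, 12:30–13:00, 13:45–15:15.
Wei → UTC: 00:00–03:15, 03:30–04:15, 06:45–07:00, 09:00–11:00.
Anders → UTC: 00:30–01:30, 03:00–05:15, 05:45–08:45, 09:00–10:00.
Freya ∩ Chen: 07:00–07:30, 08:00–09:15, 10:30–10:45, 12:30–13:00, 13:45–14:00.
Freya ∩ Chen ∩ Wei: 09:00–09:15, 10:30–10:45.
Freya ∩ Chen ∩ Wei ∩ Anders: 09:00–09:15.
Total common minutes: 15.

15 minutes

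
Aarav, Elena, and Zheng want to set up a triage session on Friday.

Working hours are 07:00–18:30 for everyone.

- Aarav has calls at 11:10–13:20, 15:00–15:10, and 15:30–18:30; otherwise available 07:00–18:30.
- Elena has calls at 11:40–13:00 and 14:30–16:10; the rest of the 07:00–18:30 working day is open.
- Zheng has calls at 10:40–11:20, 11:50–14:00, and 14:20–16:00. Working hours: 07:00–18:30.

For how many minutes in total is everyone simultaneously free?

240 minutes

Aarav free within 07:00–18:30: 07:00–11:10, 13:20–15:00, 15:10–15:30.
Elena free within 07:00–18:30: 07:00–11:40, 13:00–14:30, 16:10–18:30.
Zheng free within 07:00–18:30: 07:00–10:40, 11:20–11:50, 14:00–14:20, 16:00–18:30.
Aarav ∩ Elena: 07:00–11:10, 13:20–14:30.
Aarav ∩ Elena ∩ Zheng: 07:00–10:40, 14:00–14:20.
Total common minutes: 220 + 20 = 240.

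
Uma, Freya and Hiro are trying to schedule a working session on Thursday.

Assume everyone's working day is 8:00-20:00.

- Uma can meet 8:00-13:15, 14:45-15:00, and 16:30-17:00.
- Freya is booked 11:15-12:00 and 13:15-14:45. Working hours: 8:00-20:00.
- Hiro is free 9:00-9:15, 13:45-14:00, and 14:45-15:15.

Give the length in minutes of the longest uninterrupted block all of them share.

15 minutes

Freya free within 08:00–20:00: 08:00–11:15, 12:00–13:15, 14:45–20:00.
Uma ∩ Freya: 08:00–11:15, 12:00–13:15, 14:45–15:00, 16:30–17:00.
Uma ∩ Freya ∩ Hiro: 09:00–09:15, 14:45–15:00.
Common window lengths: 15, 15 min; longest is 15.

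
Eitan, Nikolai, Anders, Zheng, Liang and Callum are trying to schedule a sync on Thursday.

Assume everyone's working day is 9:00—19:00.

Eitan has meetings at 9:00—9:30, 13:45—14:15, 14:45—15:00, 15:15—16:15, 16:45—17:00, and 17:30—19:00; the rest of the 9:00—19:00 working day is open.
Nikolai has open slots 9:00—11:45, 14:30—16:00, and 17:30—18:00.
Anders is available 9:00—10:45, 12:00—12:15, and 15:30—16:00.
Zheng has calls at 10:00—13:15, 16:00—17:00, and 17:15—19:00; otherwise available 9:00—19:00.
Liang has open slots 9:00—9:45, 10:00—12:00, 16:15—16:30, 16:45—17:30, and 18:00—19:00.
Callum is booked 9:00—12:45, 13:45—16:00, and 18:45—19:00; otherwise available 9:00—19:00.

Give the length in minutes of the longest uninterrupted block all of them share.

0 minutes

Eitan free within 09:00–19:00: 09:30–13:45, 14:15–14:45, 15:00–15:15, 16:15–16:45, 17:00–17:30.
Zheng free within 09:00–19:00: 09:00–10:00, 13:15–16:00, 17:00–17:15.
Callum free within 09:00–19:00: 12:45–13:45, 16:00–18:45.
Eitan ∩ Nikolai: 09:30–11:45, 14:30–14:45, 15:00–15:15.
Eitan ∩ Nikolai ∩ Anders: 09:30–10:45.
Eitan ∩ Nikolai ∩ Anders ∩ Zheng: 09:30–10:00.
Eitan ∩ Nikolai ∩ Anders ∩ Zheng ∩ Liang: 09:30–09:45.
Eitan ∩ Nikolai ∩ Anders ∩ Zheng ∩ Liang ∩ Callum: (none).
No common window.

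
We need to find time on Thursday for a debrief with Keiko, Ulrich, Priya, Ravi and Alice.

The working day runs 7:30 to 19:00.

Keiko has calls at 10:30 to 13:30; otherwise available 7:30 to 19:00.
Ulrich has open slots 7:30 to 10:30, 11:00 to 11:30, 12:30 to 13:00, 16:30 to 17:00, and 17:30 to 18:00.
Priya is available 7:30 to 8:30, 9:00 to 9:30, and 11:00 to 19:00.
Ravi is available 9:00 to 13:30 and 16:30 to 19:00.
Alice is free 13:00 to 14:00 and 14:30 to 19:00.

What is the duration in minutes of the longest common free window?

30 minutes

Keiko free within 07:30–19:00: 07:30–10:30, 13:30–19:00.
Keiko ∩ Ulrich: 07:30–10:30, 16:30–17:00, 17:30–18:00.
Keiko ∩ Ulrich ∩ Priya: 07:30–08:30, 09:00–09:30, 16:30–17:00, 17:30–18:00.
Keiko ∩ Ulrich ∩ Priya ∩ Ravi: 09:00–09:30, 16:30–17:00, 17:30–18:00.
Keiko ∩ Ulrich ∩ Priya ∩ Ravi ∩ Alice: 16:30–17:00, 17:30–18:00.
Common window lengths: 30, 30 min; longest is 30.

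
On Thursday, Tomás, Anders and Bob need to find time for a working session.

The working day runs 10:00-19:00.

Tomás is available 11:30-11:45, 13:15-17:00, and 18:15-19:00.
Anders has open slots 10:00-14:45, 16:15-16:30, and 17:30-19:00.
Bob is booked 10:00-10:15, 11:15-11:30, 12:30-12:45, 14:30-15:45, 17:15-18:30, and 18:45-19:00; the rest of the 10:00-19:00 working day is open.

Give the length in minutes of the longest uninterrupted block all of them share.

75 minutes

Bob free within 10:00–19:00: 10:15–11:15, 11:30–12:30, 12:45–14:30, 15:45–17:15, 18:30–18:45.
Tomás ∩ Anders: 11:30–11:45, 13:15–14:45, 16:15–16:30, 18:15–19:00.
Tomás ∩ Anders ∩ Bob: 11:30–11:45, 13:15–14:30, 16:15–16:30, 18:30–18:45.
Common window lengths: 15, 75, 15, 15 min; longest is 75.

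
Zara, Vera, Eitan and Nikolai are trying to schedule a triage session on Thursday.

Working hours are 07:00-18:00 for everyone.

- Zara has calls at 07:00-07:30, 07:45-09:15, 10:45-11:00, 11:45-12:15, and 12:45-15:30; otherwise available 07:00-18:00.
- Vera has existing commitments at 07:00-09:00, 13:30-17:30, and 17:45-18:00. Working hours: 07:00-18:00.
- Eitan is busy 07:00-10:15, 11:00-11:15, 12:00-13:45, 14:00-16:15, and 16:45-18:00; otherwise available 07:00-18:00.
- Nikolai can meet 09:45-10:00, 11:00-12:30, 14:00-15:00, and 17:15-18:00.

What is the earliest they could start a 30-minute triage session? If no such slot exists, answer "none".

Zara free within 07:00–18:00: 07:30–07:45, 09:15–10:45, 11:00–11:45, 12:15–12:45, 15:30–18:00.
Vera free within 07:00–18:00: 09:00–13:30, 17:30–17:45.
Eitan free within 07:00–18:00: 10:15–11:00, 11:15–12:00, 13:45–14:00, 16:15–16:45.
Zara ∩ Vera: 09:15–10:45, 11:00–11:45, 12:15–12:45, 17:30–17:45.
Zara ∩ Vera ∩ Eitan: 10:15–10:45, 11:15–11:45.
Zara ∩ Vera ∩ Eitan ∩ Nikolai: 11:15–11:45.
Windows ≥ 30 min: 11:15–11:45.
Earliest such window starts at 11:15.

11:15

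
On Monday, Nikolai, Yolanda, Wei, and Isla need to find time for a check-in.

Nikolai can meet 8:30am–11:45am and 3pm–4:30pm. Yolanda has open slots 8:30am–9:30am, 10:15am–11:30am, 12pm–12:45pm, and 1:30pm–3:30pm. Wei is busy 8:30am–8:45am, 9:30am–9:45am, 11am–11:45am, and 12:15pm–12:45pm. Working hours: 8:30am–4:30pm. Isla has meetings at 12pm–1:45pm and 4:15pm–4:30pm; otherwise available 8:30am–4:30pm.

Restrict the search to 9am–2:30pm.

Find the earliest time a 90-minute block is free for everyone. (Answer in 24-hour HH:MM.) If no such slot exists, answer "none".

none

Wei free within 08:30–16:30: 08:45–09:30, 09:45–11:00, 11:45–12:15, 12:45–16:30.
Isla free within 08:30–16:30: 08:30–12:00, 13:45–16:15.
Nikolai ∩ Yolanda: 08:30–09:30, 10:15–11:30, 15:00–15:30.
Nikolai ∩ Yolanda ∩ Wei: 08:45–09:30, 10:15–11:00, 15:00–15:30.
Nikolai ∩ Yolanda ∩ Wei ∩ Isla: 08:45–09:30, 10:15–11:00, 15:00–15:30.
Restricted to 09:00–14:30: 09:00–09:30, 10:15–11:00.
Windows ≥ 90 min: (none).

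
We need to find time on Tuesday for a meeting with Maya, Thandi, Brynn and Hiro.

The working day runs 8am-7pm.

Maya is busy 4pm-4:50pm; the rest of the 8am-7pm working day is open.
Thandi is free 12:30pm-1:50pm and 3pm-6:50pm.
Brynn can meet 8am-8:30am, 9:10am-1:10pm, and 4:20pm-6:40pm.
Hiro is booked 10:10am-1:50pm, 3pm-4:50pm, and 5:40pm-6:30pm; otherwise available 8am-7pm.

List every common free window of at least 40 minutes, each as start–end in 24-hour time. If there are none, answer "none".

Maya free within 08:00–19:00: 08:00–16:00, 16:50–19:00.
Hiro free within 08:00–19:00: 08:00–10:10, 13:50–15:00, 16:50–17:40, 18:30–19:00.
Maya ∩ Thandi: 12:30–13:50, 15:00–16:00, 16:50–18:50.
Maya ∩ Thandi ∩ Brynn: 12:30–13:10, 16:50–18:40.
Maya ∩ Thandi ∩ Brynn ∩ Hiro: 16:50–17:40, 18:30–18:40.
Windows ≥ 40 min: 16:50–17:40.

16:50–17:40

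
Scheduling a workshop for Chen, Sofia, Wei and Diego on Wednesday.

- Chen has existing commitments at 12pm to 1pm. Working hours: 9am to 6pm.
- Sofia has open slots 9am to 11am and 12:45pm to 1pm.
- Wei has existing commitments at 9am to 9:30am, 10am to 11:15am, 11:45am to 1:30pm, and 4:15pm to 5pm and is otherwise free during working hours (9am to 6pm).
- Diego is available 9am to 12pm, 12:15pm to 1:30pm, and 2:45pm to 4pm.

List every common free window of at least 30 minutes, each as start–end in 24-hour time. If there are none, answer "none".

09:30–10:00

Chen free within 09:00–18:00: 09:00–12:00, 13:00–18:00.
Wei free within 09:00–18:00: 09:30–10:00, 11:15–11:45, 13:30–16:15, 17:00–18:00.
Chen ∩ Sofia: 09:00–11:00.
Chen ∩ Sofia ∩ Wei: 09:30–10:00.
Chen ∩ Sofia ∩ Wei ∩ Diego: 09:30–10:00.
Windows ≥ 30 min: 09:30–10:00.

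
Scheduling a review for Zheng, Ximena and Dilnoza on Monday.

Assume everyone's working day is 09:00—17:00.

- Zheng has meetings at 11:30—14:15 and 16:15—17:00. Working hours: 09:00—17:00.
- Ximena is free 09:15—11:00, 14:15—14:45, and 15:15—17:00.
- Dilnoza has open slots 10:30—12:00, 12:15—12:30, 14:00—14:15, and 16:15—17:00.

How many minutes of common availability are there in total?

30 minutes

Zheng free within 09:00–17:00: 09:00–11:30, 14:15–16:15.
Zheng ∩ Ximena: 09:15–11:00, 14:15–14:45, 15:15–16:15.
Zheng ∩ Ximena ∩ Dilnoza: 10:30–11:00.
Total common minutes: 30.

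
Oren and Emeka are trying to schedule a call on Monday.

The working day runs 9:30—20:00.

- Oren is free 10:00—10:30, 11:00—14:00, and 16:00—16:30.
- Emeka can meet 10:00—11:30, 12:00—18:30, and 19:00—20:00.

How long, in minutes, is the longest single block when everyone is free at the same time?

120 minutes

Oren ∩ Emeka: 10:00–10:30, 11:00–11:30, 12:00–14:00, 16:00–16:30.
Common window lengths: 30, 30, 120, 30 min; longest is 120.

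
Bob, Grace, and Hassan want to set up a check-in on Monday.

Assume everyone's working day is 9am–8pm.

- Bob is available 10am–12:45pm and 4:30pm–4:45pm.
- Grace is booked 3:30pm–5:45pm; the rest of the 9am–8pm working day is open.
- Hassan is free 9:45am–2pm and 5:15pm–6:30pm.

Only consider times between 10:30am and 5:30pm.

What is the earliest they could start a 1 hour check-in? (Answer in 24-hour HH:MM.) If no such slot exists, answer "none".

Grace free within 09:00–20:00: 09:00–15:30, 17:45–20:00.
Bob ∩ Grace: 10:00–12:45.
Bob ∩ Grace ∩ Hassan: 10:00–12:45.
Restricted to 10:30–17:30: 10:30–12:45.
Windows ≥ 60 min: 10:30–12:45.
Earliest such window starts at 10:30.

10:30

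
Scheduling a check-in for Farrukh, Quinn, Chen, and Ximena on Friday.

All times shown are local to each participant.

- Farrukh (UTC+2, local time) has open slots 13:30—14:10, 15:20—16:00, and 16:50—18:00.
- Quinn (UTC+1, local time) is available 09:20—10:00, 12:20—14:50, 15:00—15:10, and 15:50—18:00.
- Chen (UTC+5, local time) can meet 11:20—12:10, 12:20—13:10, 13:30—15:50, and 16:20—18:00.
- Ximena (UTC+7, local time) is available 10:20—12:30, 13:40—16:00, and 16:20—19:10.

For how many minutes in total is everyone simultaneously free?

Farrukh → UTC: 11:30–12:10, 13:20–14:00, 14:50–16:00.
Quinn → UTC: 08:20–09:00, 11:20–13:50, 14:00–14:10, 14:50–17:00.
Chen → UTC: 06:20–07:10, 07:20–08:10, 08:30–10:50, 11:20–13:00.
Ximena → UTC: 03:20–05:30, 06:40–09:00, 09:20–12:10.
Farrukh ∩ Quinn: 11:30–12:10, 13:20–13:50, 14:50–16:00.
Farrukh ∩ Quinn ∩ Chen: 11:30–12:10.
Farrukh ∩ Quinn ∩ Chen ∩ Ximena: 11:30–12:10.
Total common minutes: 40.

40 minutes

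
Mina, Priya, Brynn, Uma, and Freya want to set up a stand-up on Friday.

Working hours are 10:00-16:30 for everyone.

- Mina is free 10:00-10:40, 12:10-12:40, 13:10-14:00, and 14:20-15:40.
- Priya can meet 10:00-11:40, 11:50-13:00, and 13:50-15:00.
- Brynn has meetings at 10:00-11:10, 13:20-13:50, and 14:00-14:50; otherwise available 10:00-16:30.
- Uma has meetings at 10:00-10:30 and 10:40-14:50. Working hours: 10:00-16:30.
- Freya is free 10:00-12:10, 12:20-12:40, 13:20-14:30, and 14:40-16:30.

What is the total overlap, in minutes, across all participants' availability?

10 minutes

Brynn free within 10:00–16:30: 11:10–13:20, 13:50–14:00, 14:50–16:30.
Uma free within 10:00–16:30: 10:30–10:40, 14:50–16:30.
Mina ∩ Priya: 10:00–10:40, 12:10–12:40, 13:50–14:00, 14:20–15:00.
Mina ∩ Priya ∩ Brynn: 12:10–12:40, 13:50–14:00, 14:50–15:00.
Mina ∩ Priya ∩ Brynn ∩ Uma: 14:50–15:00.
Mina ∩ Priya ∩ Brynn ∩ Uma ∩ Freya: 14:50–15:00.
Total common minutes: 10.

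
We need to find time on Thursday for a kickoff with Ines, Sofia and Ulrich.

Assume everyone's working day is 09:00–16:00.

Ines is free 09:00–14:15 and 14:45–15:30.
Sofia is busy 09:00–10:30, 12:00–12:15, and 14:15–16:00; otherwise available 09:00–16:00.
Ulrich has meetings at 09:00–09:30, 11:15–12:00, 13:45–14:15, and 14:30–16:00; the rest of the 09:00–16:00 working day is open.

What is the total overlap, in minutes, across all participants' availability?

135 minutes

Sofia free within 09:00–16:00: 10:30–12:00, 12:15–14:15.
Ulrich free within 09:00–16:00: 09:30–11:15, 12:00–13:45, 14:15–14:30.
Ines ∩ Sofia: 10:30–12:00, 12:15–14:15.
Ines ∩ Sofia ∩ Ulrich: 10:30–11:15, 12:15–13:45.
Total common minutes: 45 + 90 = 135.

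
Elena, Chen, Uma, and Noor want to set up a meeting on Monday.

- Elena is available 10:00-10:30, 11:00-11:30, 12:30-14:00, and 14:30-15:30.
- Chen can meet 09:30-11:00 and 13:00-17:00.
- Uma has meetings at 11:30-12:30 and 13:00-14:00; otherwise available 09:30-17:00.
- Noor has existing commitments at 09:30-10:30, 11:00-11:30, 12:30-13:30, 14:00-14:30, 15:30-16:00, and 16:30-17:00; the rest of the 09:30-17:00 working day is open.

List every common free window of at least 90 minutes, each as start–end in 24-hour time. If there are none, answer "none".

none

Uma free within 09:30–17:00: 09:30–11:30, 12:30–13:00, 14:00–17:00.
Noor free within 09:30–17:00: 10:30–11:00, 11:30–12:30, 13:30–14:00, 14:30–15:30, 16:00–16:30.
Elena ∩ Chen: 10:00–10:30, 13:00–14:00, 14:30–15:30.
Elena ∩ Chen ∩ Uma: 10:00–10:30, 14:30–15:30.
Elena ∩ Chen ∩ Uma ∩ Noor: 14:30–15:30.
Windows ≥ 90 min: (none).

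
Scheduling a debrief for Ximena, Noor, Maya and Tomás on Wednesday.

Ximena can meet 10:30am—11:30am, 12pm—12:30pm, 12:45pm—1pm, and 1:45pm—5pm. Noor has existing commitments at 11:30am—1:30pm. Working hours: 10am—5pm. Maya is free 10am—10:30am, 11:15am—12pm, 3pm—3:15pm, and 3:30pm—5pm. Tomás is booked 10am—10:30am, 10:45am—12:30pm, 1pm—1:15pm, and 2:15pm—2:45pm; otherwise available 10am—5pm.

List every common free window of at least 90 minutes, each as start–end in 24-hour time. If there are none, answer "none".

Noor free within 10:00–17:00: 10:00–11:30, 13:30–17:00.
Tomás free within 10:00–17:00: 10:30–10:45, 12:30–13:00, 13:15–14:15, 14:45–17:00.
Ximena ∩ Noor: 10:30–11:30, 13:45–17:00.
Ximena ∩ Noor ∩ Maya: 11:15–11:30, 15:00–15:15, 15:30–17:00.
Ximena ∩ Noor ∩ Maya ∩ Tomás: 15:00–15:15, 15:30–17:00.
Windows ≥ 90 min: 15:30–17:00.

15:30–17:00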